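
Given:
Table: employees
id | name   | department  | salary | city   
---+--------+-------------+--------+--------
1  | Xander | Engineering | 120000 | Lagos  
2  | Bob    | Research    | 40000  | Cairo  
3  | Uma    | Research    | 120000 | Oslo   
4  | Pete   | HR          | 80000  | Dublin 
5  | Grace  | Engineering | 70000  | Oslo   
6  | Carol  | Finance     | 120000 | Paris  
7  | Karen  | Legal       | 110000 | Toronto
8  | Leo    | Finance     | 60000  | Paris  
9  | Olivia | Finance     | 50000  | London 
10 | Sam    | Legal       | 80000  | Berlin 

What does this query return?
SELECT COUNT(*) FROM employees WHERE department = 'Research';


Counting rows where department = 'Research'
  Bob -> MATCH
  Uma -> MATCH


2


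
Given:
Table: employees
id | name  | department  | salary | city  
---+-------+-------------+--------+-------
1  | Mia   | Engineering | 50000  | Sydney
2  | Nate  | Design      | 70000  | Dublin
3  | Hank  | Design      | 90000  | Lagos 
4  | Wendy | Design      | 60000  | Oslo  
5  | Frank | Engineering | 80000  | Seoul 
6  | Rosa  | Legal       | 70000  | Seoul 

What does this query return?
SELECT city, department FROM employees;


Projecting columns: city, department

6 rows:
Sydney, Engineering
Dublin, Design
Lagos, Design
Oslo, Design
Seoul, Engineering
Seoul, Legal


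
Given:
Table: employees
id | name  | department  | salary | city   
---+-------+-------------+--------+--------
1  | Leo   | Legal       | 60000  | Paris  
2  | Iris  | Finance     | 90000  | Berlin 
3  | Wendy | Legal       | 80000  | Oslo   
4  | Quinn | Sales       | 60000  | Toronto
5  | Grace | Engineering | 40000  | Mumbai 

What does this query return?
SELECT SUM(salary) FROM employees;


SUM(salary) = 60000 + 90000 + 80000 + 60000 + 40000 = 330000

330000


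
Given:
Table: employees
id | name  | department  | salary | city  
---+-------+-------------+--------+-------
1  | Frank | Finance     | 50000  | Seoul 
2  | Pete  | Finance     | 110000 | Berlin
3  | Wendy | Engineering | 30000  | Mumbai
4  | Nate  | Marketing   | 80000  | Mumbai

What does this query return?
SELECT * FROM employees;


SELECT * returns all 4 rows with all columns

4 rows:
1, Frank, Finance, 50000, Seoul
2, Pete, Finance, 110000, Berlin
3, Wendy, Engineering, 30000, Mumbai
4, Nate, Marketing, 80000, Mumbai


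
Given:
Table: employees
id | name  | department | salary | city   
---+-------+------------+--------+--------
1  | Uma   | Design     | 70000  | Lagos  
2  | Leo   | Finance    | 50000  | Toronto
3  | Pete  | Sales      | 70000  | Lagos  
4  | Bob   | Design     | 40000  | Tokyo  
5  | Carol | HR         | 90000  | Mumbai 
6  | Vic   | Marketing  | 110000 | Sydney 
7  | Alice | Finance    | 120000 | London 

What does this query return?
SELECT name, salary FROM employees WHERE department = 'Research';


Filtering: department = 'Research'
Matching rows: 0

Empty result set (0 rows)


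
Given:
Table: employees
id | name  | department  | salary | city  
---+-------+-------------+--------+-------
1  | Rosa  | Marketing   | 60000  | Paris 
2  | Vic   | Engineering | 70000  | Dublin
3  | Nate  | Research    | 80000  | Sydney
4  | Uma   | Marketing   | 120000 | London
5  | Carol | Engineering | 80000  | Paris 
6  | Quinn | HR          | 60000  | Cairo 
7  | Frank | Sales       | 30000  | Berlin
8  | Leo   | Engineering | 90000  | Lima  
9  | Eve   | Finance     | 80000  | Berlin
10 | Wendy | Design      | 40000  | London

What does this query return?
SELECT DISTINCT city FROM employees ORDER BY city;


All 'city' values (row order): Paris, Dublin, Sydney, London, Paris, Cairo, Berlin, Lima, Berlin, London
Removing duplicates leaves 7 unique value(s).

7 values:
Berlin
Cairo
Dublin
Lima
London
Paris
Sydney


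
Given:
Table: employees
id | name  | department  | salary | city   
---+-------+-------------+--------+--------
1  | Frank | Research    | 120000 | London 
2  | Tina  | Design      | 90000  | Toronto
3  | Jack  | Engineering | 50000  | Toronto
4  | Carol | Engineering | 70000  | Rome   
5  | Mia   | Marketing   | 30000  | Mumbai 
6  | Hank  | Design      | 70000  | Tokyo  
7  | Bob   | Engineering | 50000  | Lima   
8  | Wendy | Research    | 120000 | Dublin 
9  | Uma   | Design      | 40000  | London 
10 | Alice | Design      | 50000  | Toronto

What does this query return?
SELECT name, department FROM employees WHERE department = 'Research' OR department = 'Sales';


Filtering: department = 'Research' OR 'Sales'
Matching: 2 rows

2 rows:
Frank, Research
Wendy, Research


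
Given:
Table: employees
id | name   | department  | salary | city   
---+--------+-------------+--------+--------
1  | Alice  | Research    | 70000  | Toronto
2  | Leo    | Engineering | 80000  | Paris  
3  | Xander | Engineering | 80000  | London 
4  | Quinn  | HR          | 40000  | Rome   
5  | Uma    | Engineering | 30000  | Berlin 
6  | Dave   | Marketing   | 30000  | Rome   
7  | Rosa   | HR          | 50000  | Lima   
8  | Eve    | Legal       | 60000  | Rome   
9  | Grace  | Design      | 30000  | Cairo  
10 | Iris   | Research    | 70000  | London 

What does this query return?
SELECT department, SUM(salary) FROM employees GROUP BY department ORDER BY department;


Summing salary within each department:
  Design: 30000 = 30000
  Engineering: 80000 + 80000 + 30000 = 190000
  HR: 40000 + 50000 = 90000
  Legal: 60000 = 60000
  Marketing: 30000 = 30000
  Research: 70000 + 70000 = 140000


6 groups:
Design, 30000
Engineering, 190000
HR, 90000
Legal, 60000
Marketing, 30000
Research, 140000


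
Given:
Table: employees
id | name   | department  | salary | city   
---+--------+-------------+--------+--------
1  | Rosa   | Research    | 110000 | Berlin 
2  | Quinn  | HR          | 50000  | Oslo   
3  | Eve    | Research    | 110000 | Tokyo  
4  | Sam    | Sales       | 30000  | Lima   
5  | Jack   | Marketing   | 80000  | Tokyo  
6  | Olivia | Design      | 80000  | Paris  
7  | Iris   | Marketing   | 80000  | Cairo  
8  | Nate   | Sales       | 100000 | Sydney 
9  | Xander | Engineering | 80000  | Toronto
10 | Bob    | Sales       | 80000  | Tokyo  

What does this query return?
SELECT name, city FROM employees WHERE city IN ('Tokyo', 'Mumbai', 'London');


Filtering: city IN ('Tokyo', 'Mumbai', 'London')
Matching: 3 rows

3 rows:
Eve, Tokyo
Jack, Tokyo
Bob, Tokyo


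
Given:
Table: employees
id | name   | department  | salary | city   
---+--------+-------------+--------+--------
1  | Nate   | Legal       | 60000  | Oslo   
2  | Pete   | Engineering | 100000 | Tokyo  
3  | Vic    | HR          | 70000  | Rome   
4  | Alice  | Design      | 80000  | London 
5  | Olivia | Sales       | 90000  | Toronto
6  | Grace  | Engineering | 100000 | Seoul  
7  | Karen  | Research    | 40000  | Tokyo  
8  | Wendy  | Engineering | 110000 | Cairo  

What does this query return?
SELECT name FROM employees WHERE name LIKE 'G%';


LIKE 'G%' matches names starting with 'G'
Matching: 1

1 rows:
Grace


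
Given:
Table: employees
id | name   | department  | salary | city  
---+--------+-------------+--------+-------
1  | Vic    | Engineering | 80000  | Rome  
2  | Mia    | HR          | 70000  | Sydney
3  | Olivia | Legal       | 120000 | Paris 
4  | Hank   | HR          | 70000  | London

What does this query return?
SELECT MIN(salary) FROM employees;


Salaries: 80000, 70000, 120000, 70000
MIN = 70000

70000


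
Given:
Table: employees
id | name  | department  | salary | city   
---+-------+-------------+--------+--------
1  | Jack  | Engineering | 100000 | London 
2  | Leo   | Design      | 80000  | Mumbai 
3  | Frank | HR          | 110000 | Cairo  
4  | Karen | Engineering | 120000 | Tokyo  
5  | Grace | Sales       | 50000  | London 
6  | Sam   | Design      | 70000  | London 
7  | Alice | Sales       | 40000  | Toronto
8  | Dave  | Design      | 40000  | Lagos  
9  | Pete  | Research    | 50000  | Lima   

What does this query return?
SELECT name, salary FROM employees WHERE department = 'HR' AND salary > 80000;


Filtering: department = 'HR' AND salary > 80000
Matching: 1 rows

1 rows:
Frank, 110000


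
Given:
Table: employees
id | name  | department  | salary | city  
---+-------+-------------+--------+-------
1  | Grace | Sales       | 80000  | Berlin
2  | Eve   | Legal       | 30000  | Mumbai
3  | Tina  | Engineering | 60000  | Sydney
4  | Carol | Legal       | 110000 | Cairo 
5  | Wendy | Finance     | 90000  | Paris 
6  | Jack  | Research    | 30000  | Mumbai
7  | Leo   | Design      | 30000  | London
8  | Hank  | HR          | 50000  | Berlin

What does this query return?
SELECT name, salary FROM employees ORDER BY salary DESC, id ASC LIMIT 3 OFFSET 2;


Sort by salary DESC (id ASC tiebreak), then skip 2 and take 3
Rows 3 through 5

3 rows:
Grace, 80000
Tina, 60000
Hank, 50000


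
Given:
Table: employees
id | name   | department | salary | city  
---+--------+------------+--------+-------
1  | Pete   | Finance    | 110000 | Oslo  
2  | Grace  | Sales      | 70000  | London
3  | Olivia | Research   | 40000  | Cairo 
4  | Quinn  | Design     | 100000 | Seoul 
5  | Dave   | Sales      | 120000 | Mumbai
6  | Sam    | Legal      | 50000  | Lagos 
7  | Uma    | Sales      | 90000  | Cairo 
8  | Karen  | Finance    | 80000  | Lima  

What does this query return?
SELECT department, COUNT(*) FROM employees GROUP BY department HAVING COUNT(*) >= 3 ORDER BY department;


Groups with count >= 3:
  Sales: 3 -> PASS
  Design: 1 -> filtered out
  Finance: 2 -> filtered out
  Legal: 1 -> filtered out
  Research: 1 -> filtered out


1 groups:
Sales, 3


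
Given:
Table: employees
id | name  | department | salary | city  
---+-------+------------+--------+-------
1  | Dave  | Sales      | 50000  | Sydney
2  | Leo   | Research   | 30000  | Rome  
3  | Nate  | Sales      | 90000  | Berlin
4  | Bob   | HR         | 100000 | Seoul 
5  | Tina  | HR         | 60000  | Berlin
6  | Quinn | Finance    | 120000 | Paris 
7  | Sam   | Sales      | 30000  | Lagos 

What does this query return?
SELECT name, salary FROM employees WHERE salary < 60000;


Filtering: salary < 60000
Matching: 3 rows

3 rows:
Dave, 50000
Leo, 30000
Sam, 30000


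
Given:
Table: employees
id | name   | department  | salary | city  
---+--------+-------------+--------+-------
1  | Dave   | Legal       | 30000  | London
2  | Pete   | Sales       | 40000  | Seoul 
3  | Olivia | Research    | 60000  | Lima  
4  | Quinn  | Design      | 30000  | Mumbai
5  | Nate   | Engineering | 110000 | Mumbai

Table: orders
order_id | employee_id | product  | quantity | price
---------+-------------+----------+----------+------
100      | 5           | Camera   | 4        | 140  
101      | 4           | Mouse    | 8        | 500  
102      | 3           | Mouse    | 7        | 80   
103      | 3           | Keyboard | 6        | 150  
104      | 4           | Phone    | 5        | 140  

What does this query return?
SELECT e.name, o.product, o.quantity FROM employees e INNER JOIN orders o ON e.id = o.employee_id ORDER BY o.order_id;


Joining employees.id = orders.employee_id:
  employee Nate (id=5) -> order Camera
  employee Quinn (id=4) -> order Mouse
  employee Olivia (id=3) -> order Mouse
  employee Olivia (id=3) -> order Keyboard
  employee Quinn (id=4) -> order Phone


5 rows:
Nate, Camera, 4
Quinn, Mouse, 8
Olivia, Mouse, 7
Olivia, Keyboard, 6
Quinn, Phone, 5


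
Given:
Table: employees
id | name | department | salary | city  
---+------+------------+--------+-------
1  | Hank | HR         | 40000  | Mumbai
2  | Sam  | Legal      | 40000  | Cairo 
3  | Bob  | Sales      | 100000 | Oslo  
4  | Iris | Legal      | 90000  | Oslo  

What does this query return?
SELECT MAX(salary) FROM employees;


Salaries: 40000, 40000, 100000, 90000
MAX = 100000

100000


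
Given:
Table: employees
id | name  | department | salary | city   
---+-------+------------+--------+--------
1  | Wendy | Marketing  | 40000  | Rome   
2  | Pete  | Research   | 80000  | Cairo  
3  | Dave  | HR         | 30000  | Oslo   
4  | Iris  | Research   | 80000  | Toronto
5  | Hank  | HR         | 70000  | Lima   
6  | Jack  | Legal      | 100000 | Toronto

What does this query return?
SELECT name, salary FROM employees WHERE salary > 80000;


Filtering: salary > 80000
Matching: 1 rows

1 rows:
Jack, 100000


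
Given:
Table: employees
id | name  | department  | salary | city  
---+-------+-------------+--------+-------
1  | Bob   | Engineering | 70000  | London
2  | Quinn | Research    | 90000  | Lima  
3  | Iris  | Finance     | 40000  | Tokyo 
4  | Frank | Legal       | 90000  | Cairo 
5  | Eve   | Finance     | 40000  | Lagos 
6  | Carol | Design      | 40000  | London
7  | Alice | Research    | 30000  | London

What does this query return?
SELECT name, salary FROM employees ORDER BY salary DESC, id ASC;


Sorting by salary DESC, then id ASC for ties

7 rows:
Quinn, 90000
Frank, 90000
Bob, 70000
Iris, 40000
Eve, 40000
Carol, 40000
Alice, 30000


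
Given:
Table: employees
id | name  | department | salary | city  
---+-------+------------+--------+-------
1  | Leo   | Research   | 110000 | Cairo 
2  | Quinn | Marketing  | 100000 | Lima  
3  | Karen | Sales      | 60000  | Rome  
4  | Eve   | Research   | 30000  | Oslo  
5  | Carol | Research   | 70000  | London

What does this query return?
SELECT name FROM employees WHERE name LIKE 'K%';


LIKE 'K%' matches names starting with 'K'
Matching: 1

1 rows:
Karen


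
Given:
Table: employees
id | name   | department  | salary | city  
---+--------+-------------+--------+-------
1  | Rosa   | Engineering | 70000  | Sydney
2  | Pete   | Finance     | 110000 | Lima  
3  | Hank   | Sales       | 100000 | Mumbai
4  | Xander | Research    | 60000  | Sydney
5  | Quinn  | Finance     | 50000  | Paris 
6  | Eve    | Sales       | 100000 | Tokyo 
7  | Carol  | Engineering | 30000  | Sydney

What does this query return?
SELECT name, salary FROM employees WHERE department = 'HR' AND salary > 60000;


Filtering: department = 'HR' AND salary > 60000
Matching: 0 rows

Empty result set (0 rows)


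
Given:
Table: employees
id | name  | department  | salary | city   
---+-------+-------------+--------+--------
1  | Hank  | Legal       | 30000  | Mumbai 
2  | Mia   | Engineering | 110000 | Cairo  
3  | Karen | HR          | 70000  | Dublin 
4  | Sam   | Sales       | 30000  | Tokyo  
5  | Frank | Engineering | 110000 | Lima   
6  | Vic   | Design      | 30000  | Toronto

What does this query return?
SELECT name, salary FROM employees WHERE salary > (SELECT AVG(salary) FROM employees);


Subquery: AVG(salary) = 63333.33
Filtering: salary > 63333.33
  Mia (110000) -> MATCH
  Karen (70000) -> MATCH
  Frank (110000) -> MATCH


3 rows:
Mia, 110000
Karen, 70000
Frank, 110000


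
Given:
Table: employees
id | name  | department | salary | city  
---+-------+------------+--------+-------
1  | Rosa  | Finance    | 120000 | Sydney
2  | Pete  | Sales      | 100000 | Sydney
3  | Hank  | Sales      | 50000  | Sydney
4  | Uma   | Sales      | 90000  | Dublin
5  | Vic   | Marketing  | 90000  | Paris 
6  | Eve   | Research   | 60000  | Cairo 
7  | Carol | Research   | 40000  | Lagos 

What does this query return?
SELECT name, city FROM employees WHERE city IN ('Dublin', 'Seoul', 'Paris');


Filtering: city IN ('Dublin', 'Seoul', 'Paris')
Matching: 2 rows

2 rows:
Uma, Dublin
Vic, Paris


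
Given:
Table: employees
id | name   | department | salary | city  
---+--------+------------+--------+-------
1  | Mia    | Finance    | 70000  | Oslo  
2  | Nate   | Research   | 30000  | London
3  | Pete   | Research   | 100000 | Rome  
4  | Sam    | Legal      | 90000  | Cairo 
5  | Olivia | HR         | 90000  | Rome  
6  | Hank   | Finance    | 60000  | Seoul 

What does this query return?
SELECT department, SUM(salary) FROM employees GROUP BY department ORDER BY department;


Summing salary within each department:
  Finance: 70000 + 60000 = 130000
  HR: 90000 = 90000
  Legal: 90000 = 90000
  Research: 30000 + 100000 = 130000


4 groups:
Finance, 130000
HR, 90000
Legal, 90000
Research, 130000


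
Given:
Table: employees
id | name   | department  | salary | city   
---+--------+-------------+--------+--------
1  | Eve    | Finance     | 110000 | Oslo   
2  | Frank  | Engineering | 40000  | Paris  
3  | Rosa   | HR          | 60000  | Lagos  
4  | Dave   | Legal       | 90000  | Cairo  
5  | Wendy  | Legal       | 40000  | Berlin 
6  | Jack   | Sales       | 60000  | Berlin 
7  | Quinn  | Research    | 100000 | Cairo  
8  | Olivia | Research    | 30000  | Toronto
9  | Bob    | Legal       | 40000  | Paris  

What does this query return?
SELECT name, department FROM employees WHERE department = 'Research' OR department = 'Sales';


Filtering: department = 'Research' OR 'Sales'
Matching: 3 rows

3 rows:
Jack, Sales
Quinn, Research
Olivia, Research


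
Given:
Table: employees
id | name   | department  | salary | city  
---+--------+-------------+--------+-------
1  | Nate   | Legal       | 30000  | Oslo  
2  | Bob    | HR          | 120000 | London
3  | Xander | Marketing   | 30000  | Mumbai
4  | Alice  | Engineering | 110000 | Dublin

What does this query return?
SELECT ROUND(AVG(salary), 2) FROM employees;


SUM(salary) = 290000
COUNT = 4
ROUND(AVG, 2) = ROUND(290000 / 4, 2) = 72500.0

72500.0


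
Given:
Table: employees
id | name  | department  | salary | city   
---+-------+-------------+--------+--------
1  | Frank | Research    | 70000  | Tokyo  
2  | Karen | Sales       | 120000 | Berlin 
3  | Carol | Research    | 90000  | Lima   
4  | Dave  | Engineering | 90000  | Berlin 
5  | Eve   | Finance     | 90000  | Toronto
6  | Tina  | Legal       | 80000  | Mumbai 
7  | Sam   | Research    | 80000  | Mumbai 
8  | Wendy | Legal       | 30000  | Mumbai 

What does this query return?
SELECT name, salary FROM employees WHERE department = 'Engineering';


Filtering: department = 'Engineering'
Matching rows: 1

1 rows:
Dave, 90000


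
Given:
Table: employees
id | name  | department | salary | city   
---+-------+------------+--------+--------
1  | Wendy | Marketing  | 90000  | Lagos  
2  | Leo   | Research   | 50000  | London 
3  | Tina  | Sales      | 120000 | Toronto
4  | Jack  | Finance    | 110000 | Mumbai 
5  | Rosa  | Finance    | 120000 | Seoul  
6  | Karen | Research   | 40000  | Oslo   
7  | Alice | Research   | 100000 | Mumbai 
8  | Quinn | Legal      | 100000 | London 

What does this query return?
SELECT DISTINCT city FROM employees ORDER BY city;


All 'city' values (row order): Lagos, London, Toronto, Mumbai, Seoul, Oslo, Mumbai, London
Removing duplicates leaves 6 unique value(s).

6 values:
Lagos
London
Mumbai
Oslo
Seoul
Toronto


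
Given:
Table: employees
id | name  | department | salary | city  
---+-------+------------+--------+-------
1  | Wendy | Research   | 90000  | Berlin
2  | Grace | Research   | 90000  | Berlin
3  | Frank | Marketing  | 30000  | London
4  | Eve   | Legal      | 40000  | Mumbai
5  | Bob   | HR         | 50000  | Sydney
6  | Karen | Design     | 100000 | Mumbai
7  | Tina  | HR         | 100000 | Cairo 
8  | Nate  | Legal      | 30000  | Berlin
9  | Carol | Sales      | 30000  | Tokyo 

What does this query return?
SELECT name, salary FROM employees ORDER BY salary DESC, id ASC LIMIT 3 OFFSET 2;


Sort by salary DESC (id ASC tiebreak), then skip 2 and take 3
Rows 3 through 5

3 rows:
Wendy, 90000
Grace, 90000
Bob, 50000


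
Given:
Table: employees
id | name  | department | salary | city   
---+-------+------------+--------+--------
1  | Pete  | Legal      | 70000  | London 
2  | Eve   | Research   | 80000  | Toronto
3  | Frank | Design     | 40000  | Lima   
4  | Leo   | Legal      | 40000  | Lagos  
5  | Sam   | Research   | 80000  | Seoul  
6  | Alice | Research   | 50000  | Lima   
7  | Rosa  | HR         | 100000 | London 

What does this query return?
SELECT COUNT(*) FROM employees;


COUNT(*) counts all rows

7


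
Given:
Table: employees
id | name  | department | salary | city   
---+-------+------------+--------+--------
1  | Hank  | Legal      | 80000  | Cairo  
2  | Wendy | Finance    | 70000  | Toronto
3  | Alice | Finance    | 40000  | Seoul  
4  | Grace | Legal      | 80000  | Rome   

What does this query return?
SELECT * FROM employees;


SELECT * returns all 4 rows with all columns

4 rows:
1, Hank, Legal, 80000, Cairo
2, Wendy, Finance, 70000, Toronto
3, Alice, Finance, 40000, Seoul
4, Grace, Legal, 80000, Rome


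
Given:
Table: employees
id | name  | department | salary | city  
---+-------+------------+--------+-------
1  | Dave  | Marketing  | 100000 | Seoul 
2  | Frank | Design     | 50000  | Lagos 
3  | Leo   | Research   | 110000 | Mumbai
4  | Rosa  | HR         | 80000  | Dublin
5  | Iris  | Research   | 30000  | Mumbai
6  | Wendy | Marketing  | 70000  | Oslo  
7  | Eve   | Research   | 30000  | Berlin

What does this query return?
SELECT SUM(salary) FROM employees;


SUM(salary) = 100000 + 50000 + 110000 + 80000 + 30000 + 70000 + 30000 = 470000

470000


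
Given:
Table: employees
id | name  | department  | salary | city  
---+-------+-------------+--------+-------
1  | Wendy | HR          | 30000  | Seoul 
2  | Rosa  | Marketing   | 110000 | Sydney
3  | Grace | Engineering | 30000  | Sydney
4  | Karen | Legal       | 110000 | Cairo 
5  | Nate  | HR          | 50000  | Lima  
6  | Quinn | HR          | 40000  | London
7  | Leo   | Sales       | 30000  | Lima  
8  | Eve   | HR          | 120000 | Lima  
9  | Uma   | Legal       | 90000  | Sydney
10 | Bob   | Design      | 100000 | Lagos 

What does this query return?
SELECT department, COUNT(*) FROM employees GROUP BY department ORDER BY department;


Assigning each row to its department group:
  Wendy -> HR
  Rosa -> Marketing
  Grace -> Engineering
  Karen -> Legal
  Nate -> HR
  Quinn -> HR
  Leo -> Sales
  Eve -> HR
  Uma -> Legal
  Bob -> Design


6 groups:
Design, 1
Engineering, 1
HR, 4
Legal, 2
Marketing, 1
Sales, 1


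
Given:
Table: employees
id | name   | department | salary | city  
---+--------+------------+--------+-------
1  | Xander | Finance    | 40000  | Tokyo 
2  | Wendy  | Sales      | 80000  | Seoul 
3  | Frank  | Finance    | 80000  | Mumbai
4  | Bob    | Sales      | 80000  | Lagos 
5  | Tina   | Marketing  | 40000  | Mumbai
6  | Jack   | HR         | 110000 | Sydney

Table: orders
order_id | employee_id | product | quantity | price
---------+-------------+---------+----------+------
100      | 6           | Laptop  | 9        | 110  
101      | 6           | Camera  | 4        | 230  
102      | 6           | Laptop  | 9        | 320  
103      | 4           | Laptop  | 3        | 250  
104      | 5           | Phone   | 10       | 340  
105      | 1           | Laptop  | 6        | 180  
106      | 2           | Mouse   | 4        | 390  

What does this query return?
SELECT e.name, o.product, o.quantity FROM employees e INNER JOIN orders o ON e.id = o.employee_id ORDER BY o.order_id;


Joining employees.id = orders.employee_id:
  employee Jack (id=6) -> order Laptop
  employee Jack (id=6) -> order Camera
  employee Jack (id=6) -> order Laptop
  employee Bob (id=4) -> order Laptop
  employee Tina (id=5) -> order Phone
  employee Xander (id=1) -> order Laptop
  employee Wendy (id=2) -> order Mouse


7 rows:
Jack, Laptop, 9
Jack, Camera, 4
Jack, Laptop, 9
Bob, Laptop, 3
Tina, Phone, 10
Xander, Laptop, 6
Wendy, Mouse, 4


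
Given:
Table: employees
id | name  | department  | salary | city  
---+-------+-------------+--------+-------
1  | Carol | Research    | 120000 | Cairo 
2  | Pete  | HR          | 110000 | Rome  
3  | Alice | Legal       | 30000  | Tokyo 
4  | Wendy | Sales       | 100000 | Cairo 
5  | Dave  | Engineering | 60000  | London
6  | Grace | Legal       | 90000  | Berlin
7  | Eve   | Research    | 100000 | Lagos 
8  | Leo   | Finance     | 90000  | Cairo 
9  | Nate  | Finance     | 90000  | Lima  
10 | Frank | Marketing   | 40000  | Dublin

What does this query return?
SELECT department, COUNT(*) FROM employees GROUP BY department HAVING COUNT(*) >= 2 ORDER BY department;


Groups with count >= 2:
  Finance: 2 -> PASS
  Legal: 2 -> PASS
  Research: 2 -> PASS
  Engineering: 1 -> filtered out
  HR: 1 -> filtered out
  Marketing: 1 -> filtered out
  Sales: 1 -> filtered out


3 groups:
Finance, 2
Legal, 2
Research, 2


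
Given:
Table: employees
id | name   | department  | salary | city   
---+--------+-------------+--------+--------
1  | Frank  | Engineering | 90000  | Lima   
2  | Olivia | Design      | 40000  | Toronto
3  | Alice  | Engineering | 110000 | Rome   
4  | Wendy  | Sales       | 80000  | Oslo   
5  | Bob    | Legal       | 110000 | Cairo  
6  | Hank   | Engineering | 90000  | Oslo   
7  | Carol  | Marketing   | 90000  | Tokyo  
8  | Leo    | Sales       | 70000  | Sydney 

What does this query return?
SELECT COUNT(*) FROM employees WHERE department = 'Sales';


Counting rows where department = 'Sales'
  Wendy -> MATCH
  Leo -> MATCH


2


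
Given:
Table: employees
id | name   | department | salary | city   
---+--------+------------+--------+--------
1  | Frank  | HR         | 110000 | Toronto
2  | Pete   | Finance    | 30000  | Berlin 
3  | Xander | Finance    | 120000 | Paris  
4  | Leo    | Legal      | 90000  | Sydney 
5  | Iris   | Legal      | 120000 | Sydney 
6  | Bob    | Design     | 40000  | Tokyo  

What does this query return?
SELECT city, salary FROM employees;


Projecting columns: city, salary

6 rows:
Toronto, 110000
Berlin, 30000
Paris, 120000
Sydney, 90000
Sydney, 120000
Tokyo, 40000


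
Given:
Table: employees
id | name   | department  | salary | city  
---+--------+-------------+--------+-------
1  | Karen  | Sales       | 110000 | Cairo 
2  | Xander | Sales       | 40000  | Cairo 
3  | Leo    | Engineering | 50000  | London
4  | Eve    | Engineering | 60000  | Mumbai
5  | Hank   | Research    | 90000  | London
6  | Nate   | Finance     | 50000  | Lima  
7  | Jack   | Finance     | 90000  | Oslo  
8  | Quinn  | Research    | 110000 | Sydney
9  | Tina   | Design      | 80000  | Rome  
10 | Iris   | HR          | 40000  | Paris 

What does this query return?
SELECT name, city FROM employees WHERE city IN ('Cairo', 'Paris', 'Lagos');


Filtering: city IN ('Cairo', 'Paris', 'Lagos')
Matching: 3 rows

3 rows:
Karen, Cairo
Xander, Cairo
Iris, Paris


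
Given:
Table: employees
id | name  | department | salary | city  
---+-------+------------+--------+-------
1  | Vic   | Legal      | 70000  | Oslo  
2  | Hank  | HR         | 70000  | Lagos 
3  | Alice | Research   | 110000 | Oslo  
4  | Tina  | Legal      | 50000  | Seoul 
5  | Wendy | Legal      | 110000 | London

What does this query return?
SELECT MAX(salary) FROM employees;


Salaries: 70000, 70000, 110000, 50000, 110000
MAX = 110000

110000


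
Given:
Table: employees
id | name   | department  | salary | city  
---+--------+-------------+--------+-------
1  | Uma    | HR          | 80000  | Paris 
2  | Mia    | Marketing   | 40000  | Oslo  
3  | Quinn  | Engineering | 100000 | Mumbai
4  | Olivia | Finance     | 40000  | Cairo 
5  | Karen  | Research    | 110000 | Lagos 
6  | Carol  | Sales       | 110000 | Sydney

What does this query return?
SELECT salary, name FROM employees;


Projecting columns: salary, name

6 rows:
80000, Uma
40000, Mia
100000, Quinn
40000, Olivia
110000, Karen
110000, Carol


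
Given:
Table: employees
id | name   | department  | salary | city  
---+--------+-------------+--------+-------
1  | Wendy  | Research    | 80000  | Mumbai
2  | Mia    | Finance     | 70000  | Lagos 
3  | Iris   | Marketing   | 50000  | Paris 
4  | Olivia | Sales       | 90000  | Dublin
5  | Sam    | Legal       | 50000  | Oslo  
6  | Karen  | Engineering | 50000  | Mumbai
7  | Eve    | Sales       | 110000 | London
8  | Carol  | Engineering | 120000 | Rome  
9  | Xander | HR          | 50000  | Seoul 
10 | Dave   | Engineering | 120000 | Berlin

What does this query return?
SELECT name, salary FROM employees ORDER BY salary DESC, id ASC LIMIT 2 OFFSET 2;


Sort by salary DESC (id ASC tiebreak), then skip 2 and take 2
Rows 3 through 4

2 rows:
Eve, 110000
Olivia, 90000


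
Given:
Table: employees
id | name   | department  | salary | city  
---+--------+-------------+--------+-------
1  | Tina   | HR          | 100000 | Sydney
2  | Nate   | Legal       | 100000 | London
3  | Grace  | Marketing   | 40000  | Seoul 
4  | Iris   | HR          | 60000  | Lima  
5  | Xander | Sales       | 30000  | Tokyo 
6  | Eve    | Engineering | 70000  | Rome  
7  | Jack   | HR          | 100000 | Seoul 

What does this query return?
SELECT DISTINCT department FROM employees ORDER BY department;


All 'department' values (row order): HR, Legal, Marketing, HR, Sales, Engineering, HR
Removing duplicates leaves 5 unique value(s).

5 values:
Engineering
HR
Legal
Marketing
Sales


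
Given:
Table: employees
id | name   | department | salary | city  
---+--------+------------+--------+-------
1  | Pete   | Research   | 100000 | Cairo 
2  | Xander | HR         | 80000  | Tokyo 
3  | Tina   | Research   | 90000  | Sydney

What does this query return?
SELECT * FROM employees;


SELECT * returns all 3 rows with all columns

3 rows:
1, Pete, Research, 100000, Cairo
2, Xander, HR, 80000, Tokyo
3, Tina, Research, 90000, Sydney


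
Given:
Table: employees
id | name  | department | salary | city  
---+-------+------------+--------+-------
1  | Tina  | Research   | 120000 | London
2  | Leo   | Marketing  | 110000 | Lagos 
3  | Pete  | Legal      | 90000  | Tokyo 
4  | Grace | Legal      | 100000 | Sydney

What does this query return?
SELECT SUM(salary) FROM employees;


SUM(salary) = 120000 + 110000 + 90000 + 100000 = 420000

420000


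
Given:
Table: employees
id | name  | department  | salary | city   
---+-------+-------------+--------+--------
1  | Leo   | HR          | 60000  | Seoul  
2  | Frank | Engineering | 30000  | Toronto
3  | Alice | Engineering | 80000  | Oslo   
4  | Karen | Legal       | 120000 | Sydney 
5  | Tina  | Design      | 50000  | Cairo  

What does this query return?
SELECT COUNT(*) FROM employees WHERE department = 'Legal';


Counting rows where department = 'Legal'
  Karen -> MATCH


1


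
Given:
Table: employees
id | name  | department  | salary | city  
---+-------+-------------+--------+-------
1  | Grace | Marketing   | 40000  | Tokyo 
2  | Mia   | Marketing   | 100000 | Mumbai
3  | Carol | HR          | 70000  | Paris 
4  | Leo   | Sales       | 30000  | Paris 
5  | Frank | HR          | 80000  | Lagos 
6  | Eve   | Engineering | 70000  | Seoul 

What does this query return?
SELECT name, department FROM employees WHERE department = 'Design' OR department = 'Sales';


Filtering: department = 'Design' OR 'Sales'
Matching: 1 rows

1 rows:
Leo, Sales


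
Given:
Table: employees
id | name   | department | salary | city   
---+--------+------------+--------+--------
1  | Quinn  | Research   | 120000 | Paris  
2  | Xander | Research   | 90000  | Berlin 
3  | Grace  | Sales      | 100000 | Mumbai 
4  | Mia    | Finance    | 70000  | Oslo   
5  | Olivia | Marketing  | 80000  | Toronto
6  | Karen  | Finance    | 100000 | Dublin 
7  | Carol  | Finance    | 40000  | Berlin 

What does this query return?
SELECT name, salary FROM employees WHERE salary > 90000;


Filtering: salary > 90000
Matching: 3 rows

3 rows:
Quinn, 120000
Grace, 100000
Karen, 100000


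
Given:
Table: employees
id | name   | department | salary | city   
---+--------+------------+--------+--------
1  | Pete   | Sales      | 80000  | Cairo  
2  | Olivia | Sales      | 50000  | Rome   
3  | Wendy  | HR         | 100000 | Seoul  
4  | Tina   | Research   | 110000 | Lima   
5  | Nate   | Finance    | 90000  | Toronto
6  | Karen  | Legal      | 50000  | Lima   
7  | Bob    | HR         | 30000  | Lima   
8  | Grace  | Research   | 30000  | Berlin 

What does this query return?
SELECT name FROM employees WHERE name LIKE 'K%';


LIKE 'K%' matches names starting with 'K'
Matching: 1

1 rows:
Karen


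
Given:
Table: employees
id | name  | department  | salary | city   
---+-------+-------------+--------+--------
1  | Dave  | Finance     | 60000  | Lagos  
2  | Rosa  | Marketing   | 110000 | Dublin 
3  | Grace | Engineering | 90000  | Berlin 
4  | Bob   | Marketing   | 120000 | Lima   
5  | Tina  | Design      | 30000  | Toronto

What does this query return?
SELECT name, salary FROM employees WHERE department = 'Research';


Filtering: department = 'Research'
Matching rows: 0

Empty result set (0 rows)


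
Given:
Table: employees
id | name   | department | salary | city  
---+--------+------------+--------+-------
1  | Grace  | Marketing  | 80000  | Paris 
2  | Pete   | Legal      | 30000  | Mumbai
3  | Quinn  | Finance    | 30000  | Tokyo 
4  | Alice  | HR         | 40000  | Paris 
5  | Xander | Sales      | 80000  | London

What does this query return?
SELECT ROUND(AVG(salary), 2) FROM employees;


SUM(salary) = 260000
COUNT = 5
ROUND(AVG, 2) = ROUND(260000 / 5, 2) = 52000.0

52000.0


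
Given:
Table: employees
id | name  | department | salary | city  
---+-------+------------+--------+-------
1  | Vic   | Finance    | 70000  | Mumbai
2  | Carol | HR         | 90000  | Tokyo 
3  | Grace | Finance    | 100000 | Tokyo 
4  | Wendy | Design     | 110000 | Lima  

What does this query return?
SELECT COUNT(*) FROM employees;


COUNT(*) counts all rows

4


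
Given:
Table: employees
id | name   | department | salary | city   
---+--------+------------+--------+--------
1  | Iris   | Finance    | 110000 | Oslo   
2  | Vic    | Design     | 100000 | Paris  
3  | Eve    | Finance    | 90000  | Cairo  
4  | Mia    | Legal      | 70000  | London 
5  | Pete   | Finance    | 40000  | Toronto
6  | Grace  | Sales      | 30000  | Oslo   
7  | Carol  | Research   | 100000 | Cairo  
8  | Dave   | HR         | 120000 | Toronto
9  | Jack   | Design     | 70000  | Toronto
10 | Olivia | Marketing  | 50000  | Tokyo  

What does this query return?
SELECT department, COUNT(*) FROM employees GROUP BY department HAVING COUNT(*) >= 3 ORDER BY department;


Groups with count >= 3:
  Finance: 3 -> PASS
  Design: 2 -> filtered out
  HR: 1 -> filtered out
  Legal: 1 -> filtered out
  Marketing: 1 -> filtered out
  Research: 1 -> filtered out
  Sales: 1 -> filtered out


1 groups:
Finance, 3


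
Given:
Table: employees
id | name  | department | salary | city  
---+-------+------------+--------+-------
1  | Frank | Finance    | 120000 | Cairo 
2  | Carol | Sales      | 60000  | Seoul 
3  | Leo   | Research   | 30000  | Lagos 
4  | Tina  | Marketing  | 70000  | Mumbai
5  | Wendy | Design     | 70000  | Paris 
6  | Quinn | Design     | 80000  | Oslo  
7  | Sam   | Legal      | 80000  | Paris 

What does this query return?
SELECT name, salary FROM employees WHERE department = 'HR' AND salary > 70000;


Filtering: department = 'HR' AND salary > 70000
Matching: 0 rows

Empty result set (0 rows)


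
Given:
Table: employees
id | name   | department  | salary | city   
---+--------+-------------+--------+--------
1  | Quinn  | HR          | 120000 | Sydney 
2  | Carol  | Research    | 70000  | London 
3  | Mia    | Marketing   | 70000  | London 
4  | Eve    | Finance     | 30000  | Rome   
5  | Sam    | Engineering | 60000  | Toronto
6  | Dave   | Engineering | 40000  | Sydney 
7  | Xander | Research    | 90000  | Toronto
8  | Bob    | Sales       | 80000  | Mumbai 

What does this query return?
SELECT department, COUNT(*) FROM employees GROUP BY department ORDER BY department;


Assigning each row to its department group:
  Quinn -> HR
  Carol -> Research
  Mia -> Marketing
  Eve -> Finance
  Sam -> Engineering
  Dave -> Engineering
  Xander -> Research
  Bob -> Sales


6 groups:
Engineering, 2
Finance, 1
HR, 1
Marketing, 1
Research, 2
Sales, 1


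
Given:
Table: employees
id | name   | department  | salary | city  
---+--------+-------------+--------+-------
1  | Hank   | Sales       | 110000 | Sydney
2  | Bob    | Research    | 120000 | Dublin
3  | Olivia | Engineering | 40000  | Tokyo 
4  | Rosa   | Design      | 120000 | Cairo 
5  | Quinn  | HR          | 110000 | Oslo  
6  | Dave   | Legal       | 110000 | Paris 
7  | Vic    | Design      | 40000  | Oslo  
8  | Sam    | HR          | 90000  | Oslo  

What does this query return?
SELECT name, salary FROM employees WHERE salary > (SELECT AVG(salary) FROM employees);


Subquery: AVG(salary) = 92500.0
Filtering: salary > 92500.0
  Hank (110000) -> MATCH
  Bob (120000) -> MATCH
  Rosa (120000) -> MATCH
  Quinn (110000) -> MATCH
  Dave (110000) -> MATCH


5 rows:
Hank, 110000
Bob, 120000
Rosa, 120000
Quinn, 110000
Dave, 110000


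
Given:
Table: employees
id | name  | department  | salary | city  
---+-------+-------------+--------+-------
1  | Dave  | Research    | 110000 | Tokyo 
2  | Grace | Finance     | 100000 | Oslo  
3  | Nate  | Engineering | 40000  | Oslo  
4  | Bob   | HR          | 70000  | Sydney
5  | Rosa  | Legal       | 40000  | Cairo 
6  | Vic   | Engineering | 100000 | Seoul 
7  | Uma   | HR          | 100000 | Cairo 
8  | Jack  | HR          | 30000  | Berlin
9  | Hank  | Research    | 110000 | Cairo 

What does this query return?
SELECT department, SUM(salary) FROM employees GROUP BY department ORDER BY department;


Summing salary within each department:
  Engineering: 40000 + 100000 = 140000
  Finance: 100000 = 100000
  HR: 70000 + 100000 + 30000 = 200000
  Legal: 40000 = 40000
  Research: 110000 + 110000 = 220000


5 groups:
Engineering, 140000
Finance, 100000
HR, 200000
Legal, 40000
Research, 220000


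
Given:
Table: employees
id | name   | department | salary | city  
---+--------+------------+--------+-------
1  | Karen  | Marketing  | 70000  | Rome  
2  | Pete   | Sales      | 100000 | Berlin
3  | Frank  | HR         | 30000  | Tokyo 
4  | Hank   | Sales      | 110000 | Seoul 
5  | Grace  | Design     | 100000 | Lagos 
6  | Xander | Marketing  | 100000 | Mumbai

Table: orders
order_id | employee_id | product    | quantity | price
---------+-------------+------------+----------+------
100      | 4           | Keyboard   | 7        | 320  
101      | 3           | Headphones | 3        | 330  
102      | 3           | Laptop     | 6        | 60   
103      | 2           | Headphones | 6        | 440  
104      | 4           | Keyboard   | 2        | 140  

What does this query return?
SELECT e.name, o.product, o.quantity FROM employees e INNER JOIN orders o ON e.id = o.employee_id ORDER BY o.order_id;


Joining employees.id = orders.employee_id:
  employee Hank (id=4) -> order Keyboard
  employee Frank (id=3) -> order Headphones
  employee Frank (id=3) -> order Laptop
  employee Pete (id=2) -> order Headphones
  employee Hank (id=4) -> order Keyboard


5 rows:
Hank, Keyboard, 7
Frank, Headphones, 3
Frank, Laptop, 6
Pete, Headphones, 6
Hank, Keyboard, 2


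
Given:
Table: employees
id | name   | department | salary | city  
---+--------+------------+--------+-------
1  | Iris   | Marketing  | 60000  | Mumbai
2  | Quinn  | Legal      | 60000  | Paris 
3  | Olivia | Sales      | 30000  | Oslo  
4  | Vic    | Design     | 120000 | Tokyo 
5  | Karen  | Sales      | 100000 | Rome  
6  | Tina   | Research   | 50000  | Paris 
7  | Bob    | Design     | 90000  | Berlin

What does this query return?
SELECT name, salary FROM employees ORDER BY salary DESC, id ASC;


Sorting by salary DESC, then id ASC for ties

7 rows:
Vic, 120000
Karen, 100000
Bob, 90000
Iris, 60000
Quinn, 60000
Tina, 50000
Olivia, 30000


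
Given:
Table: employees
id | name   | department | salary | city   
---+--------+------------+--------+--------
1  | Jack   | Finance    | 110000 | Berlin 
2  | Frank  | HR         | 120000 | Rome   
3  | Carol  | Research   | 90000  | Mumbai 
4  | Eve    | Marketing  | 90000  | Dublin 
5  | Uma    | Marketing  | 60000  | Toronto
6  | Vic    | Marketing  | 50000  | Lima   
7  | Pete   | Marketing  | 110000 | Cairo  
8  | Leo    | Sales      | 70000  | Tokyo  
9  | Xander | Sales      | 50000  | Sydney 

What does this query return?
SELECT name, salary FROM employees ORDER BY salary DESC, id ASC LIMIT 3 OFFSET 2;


Sort by salary DESC (id ASC tiebreak), then skip 2 and take 3
Rows 3 through 5

3 rows:
Pete, 110000
Carol, 90000
Eve, 90000
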